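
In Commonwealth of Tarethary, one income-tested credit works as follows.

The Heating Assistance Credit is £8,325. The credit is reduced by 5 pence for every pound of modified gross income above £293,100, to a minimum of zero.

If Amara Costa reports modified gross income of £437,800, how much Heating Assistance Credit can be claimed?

Heating Assistance Credit: 5% of the £144,700 excess over £293,100 is £7,235; credit = £8,325 − £7,235 = £1,090.

£1,090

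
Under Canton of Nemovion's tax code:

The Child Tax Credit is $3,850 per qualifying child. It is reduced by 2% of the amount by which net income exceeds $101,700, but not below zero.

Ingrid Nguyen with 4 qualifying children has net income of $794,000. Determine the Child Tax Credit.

Child Tax Credit: base = 4 × $3,850 = $15,400. 2% of the $692,300 excess over $101,700 is $13,846; credit = $15,400 − $13,846 = $1,554.

$1,554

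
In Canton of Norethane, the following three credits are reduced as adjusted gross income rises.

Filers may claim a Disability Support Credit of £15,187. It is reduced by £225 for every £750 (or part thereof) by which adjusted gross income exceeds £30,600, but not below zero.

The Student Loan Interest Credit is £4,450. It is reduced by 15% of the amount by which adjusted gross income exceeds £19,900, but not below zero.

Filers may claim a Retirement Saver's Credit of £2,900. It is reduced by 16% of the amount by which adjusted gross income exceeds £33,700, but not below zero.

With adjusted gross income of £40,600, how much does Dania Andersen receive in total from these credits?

Disability Support Credit: income exceeds £30,600 by £10,000, which is 14 full-or-partial £750 increments; reduction = 14 × £225 = £3,150, leaving £12,037.
Student Loan Interest Credit: 15% of the £20,700 excess over £19,900 is £3,105; credit = £4,450 − £3,105 = £1,345.
Retirement Saver's Credit: 16% of the £6,900 excess over £33,700 is £1,104; credit = £2,900 − £1,104 = £1,796.
Total: £12,037 + £1,345 + £1,796 = £15,178.

£15,178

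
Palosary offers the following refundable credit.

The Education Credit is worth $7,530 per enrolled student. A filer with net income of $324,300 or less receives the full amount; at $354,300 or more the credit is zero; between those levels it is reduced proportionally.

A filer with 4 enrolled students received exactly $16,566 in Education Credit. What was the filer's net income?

$337,800

Full credit = 4 × $7,530 = $30,120.
$16,566 is 16,566/30,120 of the full $30,120, so 13,554/30,120 of the $30,000 range has been used: income = $324,300 + $30,000 × 13,554/30,120 = $337,800.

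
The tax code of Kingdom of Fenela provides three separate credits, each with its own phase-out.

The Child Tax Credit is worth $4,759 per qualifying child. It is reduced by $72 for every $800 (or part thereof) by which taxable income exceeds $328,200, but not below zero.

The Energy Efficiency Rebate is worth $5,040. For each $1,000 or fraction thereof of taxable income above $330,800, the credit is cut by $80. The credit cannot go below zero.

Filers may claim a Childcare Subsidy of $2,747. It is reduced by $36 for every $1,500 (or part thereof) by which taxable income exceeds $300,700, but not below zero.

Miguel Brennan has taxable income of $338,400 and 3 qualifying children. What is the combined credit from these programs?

$19,552

Child Tax Credit: base = 3 × $4,759 = $14,277. income exceeds $328,200 by $10,200, which is 13 full-or-partial $800 increments; reduction = 13 × $72 = $936, leaving $13,341.
Energy Efficiency Rebate: income exceeds $330,800 by $7,600, which is 8 full-or-partial $1,000 increments; reduction = 8 × $80 = $640, leaving $4,400.
Childcare Subsidy: income exceeds $300,700 by $37,700, which is 26 full-or-partial $1,500 increments; reduction = 26 × $36 = $936, leaving $1,811.
Total: $13,341 + $4,400 + $1,811 = $19,552.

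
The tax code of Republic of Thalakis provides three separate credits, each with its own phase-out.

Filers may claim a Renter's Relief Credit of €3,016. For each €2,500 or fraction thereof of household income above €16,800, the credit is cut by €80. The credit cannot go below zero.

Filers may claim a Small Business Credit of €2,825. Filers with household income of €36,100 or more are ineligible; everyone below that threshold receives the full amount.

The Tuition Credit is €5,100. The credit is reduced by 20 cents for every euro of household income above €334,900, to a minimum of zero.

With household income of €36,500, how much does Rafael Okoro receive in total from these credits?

€7,476

Renter's Relief Credit: income exceeds €16,800 by €19,700, which is 8 full-or-partial €2,500 increments; reduction = 8 × €80 = €640, leaving €2,376.
Small Business Credit: €36,500 meets or exceeds the €36,100 cutoff, so the credit is €0.
Tuition Credit: €36,500 is at or below the €334,900 threshold, so the full €5,100 applies.
Total: €2,376 + €0 + €5,100 = €7,476.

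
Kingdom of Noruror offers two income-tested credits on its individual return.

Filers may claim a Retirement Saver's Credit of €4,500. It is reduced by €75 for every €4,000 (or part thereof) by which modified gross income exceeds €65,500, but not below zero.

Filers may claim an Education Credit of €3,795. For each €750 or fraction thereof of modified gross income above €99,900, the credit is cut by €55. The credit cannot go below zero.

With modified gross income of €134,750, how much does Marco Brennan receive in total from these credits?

€4,360

Retirement Saver's Credit: income exceeds €65,500 by €69,250, which is 18 full-or-partial €4,000 increments; reduction = 18 × €75 = €1,350, leaving €3,150.
Education Credit: income exceeds €99,900 by €34,850, which is 47 full-or-partial €750 increments; reduction = 47 × €55 = €2,585, leaving €1,210.
Total: €3,150 + €1,210 = €4,360.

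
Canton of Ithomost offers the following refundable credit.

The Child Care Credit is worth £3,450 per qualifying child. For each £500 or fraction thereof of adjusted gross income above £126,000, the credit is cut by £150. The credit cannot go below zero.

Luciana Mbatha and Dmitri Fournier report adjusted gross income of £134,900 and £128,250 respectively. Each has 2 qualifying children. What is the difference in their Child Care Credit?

£1,950

Luciana (£134,900): Child Care Credit: base = 2 × £3,450 = £6,900. income exceeds £126,000 by £8,900, which is 18 full-or-partial £500 increments; reduction = 18 × £150 = £2,700, leaving £4,200.
Dmitri (£128,250): Child Care Credit: base = 2 × £3,450 = £6,900. income exceeds £126,000 by £2,250, which is 5 full-or-partial £500 increments; reduction = 5 × £150 = £750, leaving £6,150.
Difference: |£4,200 − £6,150| = £1,950.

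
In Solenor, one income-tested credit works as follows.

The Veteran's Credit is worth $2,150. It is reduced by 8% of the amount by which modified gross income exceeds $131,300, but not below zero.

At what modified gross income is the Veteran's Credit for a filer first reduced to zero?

The credit falls by 8% of each dollar above $131,300, so it reaches zero when the excess is $2,150 / 8% = $26,875: income = $131,300 + $26,875 = $158,175.

$158,175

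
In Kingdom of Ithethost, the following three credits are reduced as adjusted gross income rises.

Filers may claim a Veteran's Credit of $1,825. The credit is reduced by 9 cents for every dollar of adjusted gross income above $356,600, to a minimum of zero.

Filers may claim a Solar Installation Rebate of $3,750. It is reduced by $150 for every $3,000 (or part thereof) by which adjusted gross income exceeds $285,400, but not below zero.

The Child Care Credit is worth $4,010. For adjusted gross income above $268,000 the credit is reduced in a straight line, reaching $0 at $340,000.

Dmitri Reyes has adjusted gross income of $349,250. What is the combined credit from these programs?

$2,275

Veteran's Credit: $349,250 is at or below the $356,600 threshold, so the full $1,825 applies.
Solar Installation Rebate: income exceeds $285,400 by $63,850, which is 22 full-or-partial $3,000 increments; reduction = 22 × $150 = $3,300, leaving $450.
Child Care Credit: $349,250 is at or above $340,000, so the credit is $0.
Total: $1,825 + $450 + $0 = $2,275.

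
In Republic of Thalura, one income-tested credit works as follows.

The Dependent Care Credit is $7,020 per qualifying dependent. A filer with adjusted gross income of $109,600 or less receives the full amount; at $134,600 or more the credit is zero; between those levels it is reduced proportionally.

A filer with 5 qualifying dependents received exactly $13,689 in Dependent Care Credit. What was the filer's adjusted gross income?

Full credit = 5 × $7,020 = $35,100.
$13,689 is 13,689/35,100 of the full $35,100, so 21,411/35,100 of the $25,000 range has been used: income = $109,600 + $25,000 × 21,411/35,100 = $124,850.

$124,850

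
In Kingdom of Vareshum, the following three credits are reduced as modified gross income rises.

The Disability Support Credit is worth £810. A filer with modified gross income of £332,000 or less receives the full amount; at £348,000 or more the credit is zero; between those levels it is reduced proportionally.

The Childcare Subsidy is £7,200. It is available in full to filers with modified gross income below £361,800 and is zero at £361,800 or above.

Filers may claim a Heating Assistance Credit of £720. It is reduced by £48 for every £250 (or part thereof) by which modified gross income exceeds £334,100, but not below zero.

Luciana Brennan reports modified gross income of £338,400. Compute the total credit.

Disability Support Credit: £338,400 is £6,400 into a £16,000 phase-out range, leaving 9,600/16,000 of the credit: £810 × 9,600/16,000 = £486.
Childcare Subsidy: £338,400 is below the £361,800 cutoff, so the full £7,200 applies.
Heating Assistance Credit: income exceeds £334,100 by £4,300 → 18 increments × £48 = £864 ≥ base, so the credit is £0.
Total: £486 + £7,200 + £0 = £7,686.

£7,686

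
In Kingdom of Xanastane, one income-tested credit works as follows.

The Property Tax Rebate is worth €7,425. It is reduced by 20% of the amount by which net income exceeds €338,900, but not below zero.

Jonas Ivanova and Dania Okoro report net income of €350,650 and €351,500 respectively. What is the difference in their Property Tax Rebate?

€170

Jonas (€350,650): Property Tax Rebate: 20% of the €11,750 excess over €338,900 is €2,350; credit = €7,425 − €2,350 = €5,075.
Dania (€351,500): Property Tax Rebate: 20% of the €12,600 excess over €338,900 is €2,520; credit = €7,425 − €2,520 = €4,905.
Difference: |€5,075 − €4,905| = €170.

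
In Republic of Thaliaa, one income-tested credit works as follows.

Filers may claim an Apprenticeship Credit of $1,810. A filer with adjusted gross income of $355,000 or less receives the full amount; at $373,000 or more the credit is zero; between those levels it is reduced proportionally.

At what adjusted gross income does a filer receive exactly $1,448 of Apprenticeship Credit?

$358,600

$1,448 is 1,448/1,810 of the full $1,810, so 362/1,810 of the $18,000 range has been used: income = $355,000 + $18,000 × 362/1,810 = $358,600.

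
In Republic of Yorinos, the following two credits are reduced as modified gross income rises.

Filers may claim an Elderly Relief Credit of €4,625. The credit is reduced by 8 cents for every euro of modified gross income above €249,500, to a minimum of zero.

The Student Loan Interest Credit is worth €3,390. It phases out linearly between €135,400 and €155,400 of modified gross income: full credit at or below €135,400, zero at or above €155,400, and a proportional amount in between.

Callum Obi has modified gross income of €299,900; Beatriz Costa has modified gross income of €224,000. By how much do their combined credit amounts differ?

Callum (€299,900): Elderly Relief Credit: 8% of the €50,400 excess over €249,500 is €4,032; credit = €4,625 − €4,032 = €593. Student Loan Interest Credit: €299,900 is at or above €155,400, so the credit is €0. total €593 + €0 = €593
Beatriz (€224,000): Elderly Relief Credit: €224,000 is at or below the €249,500 threshold, so the full €4,625 applies. Student Loan Interest Credit: €224,000 is at or above €155,400, so the credit is €0. total €4,625 + €0 = €4,625
Difference: |€593 − €4,625| = €4,032.

€4,032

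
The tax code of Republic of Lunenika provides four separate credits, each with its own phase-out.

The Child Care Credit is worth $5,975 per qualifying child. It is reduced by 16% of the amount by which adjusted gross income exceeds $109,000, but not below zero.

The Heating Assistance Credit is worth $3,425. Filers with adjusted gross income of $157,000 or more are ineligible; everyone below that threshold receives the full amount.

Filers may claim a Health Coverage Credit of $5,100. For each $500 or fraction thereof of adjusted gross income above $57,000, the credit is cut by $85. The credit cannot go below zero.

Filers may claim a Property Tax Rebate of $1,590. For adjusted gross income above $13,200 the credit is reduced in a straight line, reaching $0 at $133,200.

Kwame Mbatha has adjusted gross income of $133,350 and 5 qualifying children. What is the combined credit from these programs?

Child Care Credit: base = 5 × $5,975 = $29,875. 16% of the $24,350 excess over $109,000 is $3,896; credit = $29,875 − $3,896 = $25,979.
Heating Assistance Credit: $133,350 is below the $157,000 cutoff, so the full $3,425 applies.
Health Coverage Credit: income exceeds $57,000 by $76,350 → 153 increments × $85 = $13,005 ≥ base, so the credit is $0.
Property Tax Rebate: $133,350 is at or above $133,200, so the credit is $0.
Total: $25,979 + $3,425 + $0 + $0 = $29,404.

$29,404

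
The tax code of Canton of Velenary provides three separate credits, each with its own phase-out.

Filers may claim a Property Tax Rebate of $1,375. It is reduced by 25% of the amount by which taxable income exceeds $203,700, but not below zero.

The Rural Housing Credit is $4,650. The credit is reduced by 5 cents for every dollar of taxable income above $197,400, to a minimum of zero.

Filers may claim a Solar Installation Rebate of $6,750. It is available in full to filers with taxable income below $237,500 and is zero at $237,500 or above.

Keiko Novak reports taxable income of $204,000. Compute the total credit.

$12,370

Property Tax Rebate: 25% of the $300 excess over $203,700 is $75; credit = $1,375 − $75 = $1,300.
Rural Housing Credit: 5% of the $6,600 excess over $197,400 is $330; credit = $4,650 − $330 = $4,320.
Solar Installation Rebate: $204,000 is below the $237,500 cutoff, so the full $6,750 applies.
Total: $1,300 + $4,320 + $6,750 = $12,370.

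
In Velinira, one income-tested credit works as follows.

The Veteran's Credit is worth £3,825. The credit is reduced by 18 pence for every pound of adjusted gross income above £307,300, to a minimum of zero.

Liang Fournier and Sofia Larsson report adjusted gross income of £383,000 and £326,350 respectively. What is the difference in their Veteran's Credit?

£396

Liang (£383,000): Veteran's Credit: 18% of the £75,700 excess over £307,300 is £13,626 ≥ base, so the credit is £0.
Sofia (£326,350): Veteran's Credit: 18% of the £19,050 excess over £307,300 is £3,429; credit = £3,825 − £3,429 = £396.
Difference: |£0 − £396| = £396.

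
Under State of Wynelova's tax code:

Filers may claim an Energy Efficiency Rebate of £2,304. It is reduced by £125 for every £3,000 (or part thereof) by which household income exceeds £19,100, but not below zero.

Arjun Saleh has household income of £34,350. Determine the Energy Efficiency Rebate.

Energy Efficiency Rebate: income exceeds £19,100 by £15,250, which is 6 full-or-partial £3,000 increments; reduction = 6 × £125 = £750, leaving £1,554.

£1,554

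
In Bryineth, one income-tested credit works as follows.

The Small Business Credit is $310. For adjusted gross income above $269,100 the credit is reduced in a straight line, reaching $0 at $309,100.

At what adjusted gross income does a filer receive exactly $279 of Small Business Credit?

$273,100

$279 is 279/310 of the full $310, so 31/310 of the $40,000 range has been used: income = $269,100 + $40,000 × 31/310 = $273,100.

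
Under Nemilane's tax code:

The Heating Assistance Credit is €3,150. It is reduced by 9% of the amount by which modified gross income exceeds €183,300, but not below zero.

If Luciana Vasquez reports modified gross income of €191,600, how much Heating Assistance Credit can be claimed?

Heating Assistance Credit: 9% of the €8,300 excess over €183,300 is €747; credit = €3,150 − €747 = €2,403.

€2,403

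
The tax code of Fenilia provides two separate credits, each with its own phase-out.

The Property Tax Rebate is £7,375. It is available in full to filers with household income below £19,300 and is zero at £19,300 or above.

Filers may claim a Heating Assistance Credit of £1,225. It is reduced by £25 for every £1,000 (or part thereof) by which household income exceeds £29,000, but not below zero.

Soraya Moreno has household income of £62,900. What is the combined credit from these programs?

£375

Property Tax Rebate: £62,900 meets or exceeds the £19,300 cutoff, so the credit is £0.
Heating Assistance Credit: income exceeds £29,000 by £33,900, which is 34 full-or-partial £1,000 increments; reduction = 34 × £25 = £850, leaving £375.
Total: £0 + £375 = £375.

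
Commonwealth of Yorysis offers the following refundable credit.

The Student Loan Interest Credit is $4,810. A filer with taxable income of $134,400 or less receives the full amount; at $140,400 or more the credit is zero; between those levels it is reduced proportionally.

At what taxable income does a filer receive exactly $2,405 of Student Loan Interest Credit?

$137,400

$2,405 is 2,405/4,810 of the full $4,810, so 2,405/4,810 of the $6,000 range has been used: income = $134,400 + $6,000 × 2,405/4,810 = $137,400.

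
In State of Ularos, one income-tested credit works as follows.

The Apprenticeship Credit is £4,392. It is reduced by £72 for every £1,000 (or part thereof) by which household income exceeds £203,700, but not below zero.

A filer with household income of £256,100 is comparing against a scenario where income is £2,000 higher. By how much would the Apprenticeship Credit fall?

£144

At £256,100 — income exceeds £203,700 by £52,400, which is 53 full-or-partial £1,000 increments; reduction = 53 × £72 = £3,816, leaving £576.
At £258,100 — income exceeds £203,700 by £54,400, which is 55 full-or-partial £1,000 increments; reduction = 55 × £72 = £3,960, leaving £432.
Lost: £576 − £432 = £144.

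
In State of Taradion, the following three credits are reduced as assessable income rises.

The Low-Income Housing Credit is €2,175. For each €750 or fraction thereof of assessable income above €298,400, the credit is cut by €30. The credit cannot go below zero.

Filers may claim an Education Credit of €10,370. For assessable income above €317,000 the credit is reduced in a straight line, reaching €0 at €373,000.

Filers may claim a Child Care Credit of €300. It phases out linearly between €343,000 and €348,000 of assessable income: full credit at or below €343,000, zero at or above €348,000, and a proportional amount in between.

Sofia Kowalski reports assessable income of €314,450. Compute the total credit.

€12,185

Low-Income Housing Credit: income exceeds €298,400 by €16,050, which is 22 full-or-partial €750 increments; reduction = 22 × €30 = €660, leaving €1,515.
Education Credit: €314,450 is at or below the €317,000 threshold, so the full €10,370 applies.
Child Care Credit: €314,450 is at or below the €343,000 threshold, so the full €300 applies.
Total: €1,515 + €10,370 + €300 = €12,185.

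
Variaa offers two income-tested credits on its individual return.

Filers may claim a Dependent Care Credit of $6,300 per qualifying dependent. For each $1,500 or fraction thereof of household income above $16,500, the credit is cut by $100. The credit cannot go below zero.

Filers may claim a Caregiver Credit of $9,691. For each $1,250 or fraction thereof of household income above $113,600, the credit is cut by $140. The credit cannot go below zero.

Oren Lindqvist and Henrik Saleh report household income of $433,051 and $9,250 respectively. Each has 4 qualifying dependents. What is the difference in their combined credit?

$34,891

Oren ($433,051): Dependent Care Credit: base = 4 × $6,300 = $25,200. income exceeds $16,500 by $416,551 → 278 increments × $100 = $27,800 ≥ base, so the credit is $0. Caregiver Credit: income exceeds $113,600 by $319,451 → 256 increments × $140 = $35,840 ≥ base, so the credit is $0. total $0 + $0 = $0
Henrik ($9,250): Dependent Care Credit: base = 4 × $6,300 = $25,200. $9,250 is at or below the $16,500 threshold, so the full $25,200 applies. Caregiver Credit: $9,250 is at or below the $113,600 threshold, so the full $9,691 applies. total $25,200 + $9,691 = $34,891
Difference: |$0 − $34,891| = $34,891.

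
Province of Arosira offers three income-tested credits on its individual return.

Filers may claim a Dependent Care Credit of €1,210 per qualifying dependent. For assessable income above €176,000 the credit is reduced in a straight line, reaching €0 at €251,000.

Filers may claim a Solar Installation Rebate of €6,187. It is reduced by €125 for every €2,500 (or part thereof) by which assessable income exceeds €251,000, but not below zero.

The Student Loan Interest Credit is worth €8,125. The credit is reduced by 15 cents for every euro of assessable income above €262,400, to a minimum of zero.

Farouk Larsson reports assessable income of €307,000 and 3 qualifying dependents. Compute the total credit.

Dependent Care Credit: base = 3 × €1,210 = €3,630. €307,000 is at or above €251,000, so the credit is €0.
Solar Installation Rebate: income exceeds €251,000 by €56,000, which is 23 full-or-partial €2,500 increments; reduction = 23 × €125 = €2,875, leaving €3,312.
Student Loan Interest Credit: 15% of the €44,600 excess over €262,400 is €6,690; credit = €8,125 − €6,690 = €1,435.
Total: €0 + €3,312 + €1,435 = €4,747.

€4,747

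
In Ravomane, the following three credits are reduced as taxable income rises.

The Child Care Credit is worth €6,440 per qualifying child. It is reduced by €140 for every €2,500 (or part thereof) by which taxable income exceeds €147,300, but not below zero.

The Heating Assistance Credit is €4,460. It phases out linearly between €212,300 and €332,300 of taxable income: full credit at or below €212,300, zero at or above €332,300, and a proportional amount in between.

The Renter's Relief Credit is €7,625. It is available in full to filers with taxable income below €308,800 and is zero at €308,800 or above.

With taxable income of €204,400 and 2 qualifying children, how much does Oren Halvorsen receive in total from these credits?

Child Care Credit: base = 2 × €6,440 = €12,880. income exceeds €147,300 by €57,100, which is 23 full-or-partial €2,500 increments; reduction = 23 × €140 = €3,220, leaving €9,660.
Heating Assistance Credit: €204,400 is at or below the €212,300 threshold, so the full €4,460 applies.
Renter's Relief Credit: €204,400 is below the €308,800 cutoff, so the full €7,625 applies.
Total: €9,660 + €4,460 + €7,625 = €21,745.

€21,745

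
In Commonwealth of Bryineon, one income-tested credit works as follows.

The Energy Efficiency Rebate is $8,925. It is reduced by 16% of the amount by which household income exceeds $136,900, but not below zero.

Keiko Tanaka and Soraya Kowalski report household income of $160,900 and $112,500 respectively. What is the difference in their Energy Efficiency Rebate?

$3,840

Keiko ($160,900): Energy Efficiency Rebate: 16% of the $24,000 excess over $136,900 is $3,840; credit = $8,925 − $3,840 = $5,085.
Soraya ($112,500): Energy Efficiency Rebate: $112,500 is at or below the $136,900 threshold, so the full $8,925 applies.
Difference: |$5,085 − $8,925| = $3,840.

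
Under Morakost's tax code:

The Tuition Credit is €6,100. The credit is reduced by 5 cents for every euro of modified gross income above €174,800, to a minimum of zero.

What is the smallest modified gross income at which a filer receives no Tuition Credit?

The credit falls by 5% of each euro above €174,800, so it reaches zero when the excess is €6,100 / 5% = €122,000: income = €174,800 + €122,000 = €296,800.

€296,800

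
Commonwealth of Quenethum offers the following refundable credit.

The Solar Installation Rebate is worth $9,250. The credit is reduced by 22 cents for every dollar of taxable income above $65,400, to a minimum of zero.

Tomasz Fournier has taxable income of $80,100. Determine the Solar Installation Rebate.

Solar Installation Rebate: 22% of the $14,700 excess over $65,400 is $3,234; credit = $9,250 − $3,234 = $6,016.

$6,016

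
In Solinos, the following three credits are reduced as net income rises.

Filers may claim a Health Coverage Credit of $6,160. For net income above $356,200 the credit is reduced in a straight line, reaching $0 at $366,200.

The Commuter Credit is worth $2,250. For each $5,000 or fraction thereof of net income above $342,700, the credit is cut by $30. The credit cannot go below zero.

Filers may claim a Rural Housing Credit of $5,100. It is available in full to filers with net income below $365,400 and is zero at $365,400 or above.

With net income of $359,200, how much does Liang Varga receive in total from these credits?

Health Coverage Credit: $359,200 is $3,000 into a $10,000 phase-out range, leaving 7,000/10,000 of the credit: $6,160 × 7,000/10,000 = $4,312.
Commuter Credit: income exceeds $342,700 by $16,500, which is 4 full-or-partial $5,000 increments; reduction = 4 × $30 = $120, leaving $2,130.
Rural Housing Credit: $359,200 is below the $365,400 cutoff, so the full $5,100 applies.
Total: $4,312 + $2,130 + $5,100 = $11,542.

$11,542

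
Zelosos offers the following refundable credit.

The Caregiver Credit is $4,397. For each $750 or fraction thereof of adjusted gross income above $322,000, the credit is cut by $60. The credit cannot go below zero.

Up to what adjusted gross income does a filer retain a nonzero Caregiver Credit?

$376,750

After 73 increments the reduction is 73 × $60 = $4,380, leaving $17; one more increment wipes it out. Increment 73 ends at excess 73 × $750 = $54,750, so the highest qualifying income is $322,000 + $54,750 = $376,750.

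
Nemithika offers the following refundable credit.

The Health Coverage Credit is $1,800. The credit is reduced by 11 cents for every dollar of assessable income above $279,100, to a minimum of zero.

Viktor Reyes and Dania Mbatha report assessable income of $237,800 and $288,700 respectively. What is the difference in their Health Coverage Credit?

Viktor ($237,800): Health Coverage Credit: $237,800 is at or below the $279,100 threshold, so the full $1,800 applies.
Dania ($288,700): Health Coverage Credit: 11% of the $9,600 excess over $279,100 is $1,056; credit = $1,800 − $1,056 = $744.
Difference: |$1,800 − $744| = $1,056.

$1,056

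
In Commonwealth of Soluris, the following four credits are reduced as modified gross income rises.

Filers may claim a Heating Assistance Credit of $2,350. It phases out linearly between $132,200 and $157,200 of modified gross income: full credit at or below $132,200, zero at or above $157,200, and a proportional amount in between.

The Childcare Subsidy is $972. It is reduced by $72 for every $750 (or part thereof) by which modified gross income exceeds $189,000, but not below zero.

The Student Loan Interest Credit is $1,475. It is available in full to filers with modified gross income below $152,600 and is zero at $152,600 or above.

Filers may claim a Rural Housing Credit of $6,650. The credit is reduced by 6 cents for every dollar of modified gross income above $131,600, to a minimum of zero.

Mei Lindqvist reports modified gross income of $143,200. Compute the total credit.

Heating Assistance Credit: $143,200 is $11,000 into a $25,000 phase-out range, leaving 14,000/25,000 of the credit: $2,350 × 14,000/25,000 = $1,316.
Childcare Subsidy: $143,200 is at or below the $189,000 threshold, so the full $972 applies.
Student Loan Interest Credit: $143,200 is below the $152,600 cutoff, so the full $1,475 applies.
Rural Housing Credit: 6% of the $11,600 excess over $131,600 is $696; credit = $6,650 − $696 = $5,954.
Total: $1,316 + $972 + $1,475 + $5,954 = $9,717.

$9,717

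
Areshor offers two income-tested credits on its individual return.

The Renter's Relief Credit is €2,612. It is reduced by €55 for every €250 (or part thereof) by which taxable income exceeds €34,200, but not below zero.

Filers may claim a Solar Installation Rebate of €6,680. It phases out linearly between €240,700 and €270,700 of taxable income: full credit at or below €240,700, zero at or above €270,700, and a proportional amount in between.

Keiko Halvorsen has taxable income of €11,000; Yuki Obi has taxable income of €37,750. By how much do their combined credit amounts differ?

€825

Keiko (€11,000): Renter's Relief Credit: €11,000 is at or below the €34,200 threshold, so the full €2,612 applies. Solar Installation Rebate: €11,000 is at or below the €240,700 threshold, so the full €6,680 applies. total €2,612 + €6,680 = €9,292
Yuki (€37,750): Renter's Relief Credit: income exceeds €34,200 by €3,550, which is 15 full-or-partial €250 increments; reduction = 15 × €55 = €825, leaving €1,787. Solar Installation Rebate: €37,750 is at or below the €240,700 threshold, so the full €6,680 applies. total €1,787 + €6,680 = €8,467
Difference: |€9,292 − €8,467| = €825.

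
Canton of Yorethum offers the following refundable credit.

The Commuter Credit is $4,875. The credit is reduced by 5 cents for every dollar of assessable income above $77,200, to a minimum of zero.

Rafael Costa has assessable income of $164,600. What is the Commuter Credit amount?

Commuter Credit: 5% of the $87,400 excess over $77,200 is $4,370; credit = $4,875 − $4,370 = $505.

$505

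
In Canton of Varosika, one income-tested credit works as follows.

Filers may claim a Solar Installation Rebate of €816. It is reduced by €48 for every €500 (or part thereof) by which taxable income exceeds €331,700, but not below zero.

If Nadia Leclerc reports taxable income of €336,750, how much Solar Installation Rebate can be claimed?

Solar Installation Rebate: income exceeds €331,700 by €5,050, which is 11 full-or-partial €500 increments; reduction = 11 × €48 = €528, leaving €288.

€288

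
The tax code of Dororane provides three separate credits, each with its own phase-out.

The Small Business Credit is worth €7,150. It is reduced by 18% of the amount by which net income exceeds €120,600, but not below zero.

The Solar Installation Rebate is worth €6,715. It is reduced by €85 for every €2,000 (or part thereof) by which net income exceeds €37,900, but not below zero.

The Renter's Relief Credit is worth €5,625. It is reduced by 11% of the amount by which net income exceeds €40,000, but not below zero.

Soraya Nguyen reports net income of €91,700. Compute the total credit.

Small Business Credit: €91,700 is at or below the €120,600 threshold, so the full €7,150 applies.
Solar Installation Rebate: income exceeds €37,900 by €53,800, which is 27 full-or-partial €2,000 increments; reduction = 27 × €85 = €2,295, leaving €4,420.
Renter's Relief Credit: 11% of the €51,700 excess over €40,000 is €5,687 ≥ base, so the credit is €0.
Total: €7,150 + €4,420 + €0 = €11,570.

€11,570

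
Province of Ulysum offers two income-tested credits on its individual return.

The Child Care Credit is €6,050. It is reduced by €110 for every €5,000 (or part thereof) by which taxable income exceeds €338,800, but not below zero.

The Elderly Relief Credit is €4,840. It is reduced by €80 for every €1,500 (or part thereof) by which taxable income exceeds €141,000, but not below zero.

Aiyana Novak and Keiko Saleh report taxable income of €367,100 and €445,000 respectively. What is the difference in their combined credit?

Aiyana (€367,100): Child Care Credit: income exceeds €338,800 by €28,300, which is 6 full-or-partial €5,000 increments; reduction = 6 × €110 = €660, leaving €5,390. Elderly Relief Credit: income exceeds €141,000 by €226,100 → 151 increments × €80 = €12,080 ≥ base, so the credit is €0. total €5,390 + €0 = €5,390
Keiko (€445,000): Child Care Credit: income exceeds €338,800 by €106,200, which is 22 full-or-partial €5,000 increments; reduction = 22 × €110 = €2,420, leaving €3,630. Elderly Relief Credit: income exceeds €141,000 by €304,000 → 203 increments × €80 = €16,240 ≥ base, so the credit is €0. total €3,630 + €0 = €3,630
Difference: |€5,390 − €3,630| = €1,760.

€1,760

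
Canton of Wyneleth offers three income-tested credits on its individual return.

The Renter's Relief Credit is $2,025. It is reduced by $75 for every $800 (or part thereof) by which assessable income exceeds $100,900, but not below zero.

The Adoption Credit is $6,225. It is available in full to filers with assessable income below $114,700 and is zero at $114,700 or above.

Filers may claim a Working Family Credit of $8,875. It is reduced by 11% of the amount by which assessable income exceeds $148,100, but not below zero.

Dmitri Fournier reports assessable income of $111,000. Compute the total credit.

$16,150

Renter's Relief Credit: income exceeds $100,900 by $10,100, which is 13 full-or-partial $800 increments; reduction = 13 × $75 = $975, leaving $1,050.
Adoption Credit: $111,000 is below the $114,700 cutoff, so the full $6,225 applies.
Working Family Credit: $111,000 is at or below the $148,100 threshold, so the full $8,875 applies.
Total: $1,050 + $6,225 + $8,875 = $16,150.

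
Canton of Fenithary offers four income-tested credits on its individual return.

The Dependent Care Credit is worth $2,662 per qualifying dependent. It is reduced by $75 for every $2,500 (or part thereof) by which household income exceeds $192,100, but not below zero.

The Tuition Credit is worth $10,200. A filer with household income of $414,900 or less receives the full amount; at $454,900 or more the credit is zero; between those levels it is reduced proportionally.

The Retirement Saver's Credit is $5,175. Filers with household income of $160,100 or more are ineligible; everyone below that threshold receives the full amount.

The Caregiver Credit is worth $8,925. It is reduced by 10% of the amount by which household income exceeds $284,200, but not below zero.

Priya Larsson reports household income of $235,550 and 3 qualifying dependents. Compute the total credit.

Dependent Care Credit: base = 3 × $2,662 = $7,986. income exceeds $192,100 by $43,450, which is 18 full-or-partial $2,500 increments; reduction = 18 × $75 = $1,350, leaving $6,636.
Tuition Credit: $235,550 is at or below the $414,900 threshold, so the full $10,200 applies.
Retirement Saver's Credit: $235,550 meets or exceeds the $160,100 cutoff, so the credit is $0.
Caregiver Credit: $235,550 is at or below the $284,200 threshold, so the full $8,925 applies.
Total: $6,636 + $10,200 + $0 + $8,925 = $25,761.

$25,761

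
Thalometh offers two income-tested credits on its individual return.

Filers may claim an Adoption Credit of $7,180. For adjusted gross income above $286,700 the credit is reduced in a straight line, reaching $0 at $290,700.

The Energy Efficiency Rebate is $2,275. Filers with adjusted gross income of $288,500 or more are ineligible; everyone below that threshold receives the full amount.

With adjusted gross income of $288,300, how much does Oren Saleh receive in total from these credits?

Adoption Credit: $288,300 is $1,600 into a $4,000 phase-out range, leaving 2,400/4,000 of the credit: $7,180 × 2,400/4,000 = $4,308.
Energy Efficiency Rebate: $288,300 is below the $288,500 cutoff, so the full $2,275 applies.
Total: $4,308 + $2,275 = $6,583.

$6,583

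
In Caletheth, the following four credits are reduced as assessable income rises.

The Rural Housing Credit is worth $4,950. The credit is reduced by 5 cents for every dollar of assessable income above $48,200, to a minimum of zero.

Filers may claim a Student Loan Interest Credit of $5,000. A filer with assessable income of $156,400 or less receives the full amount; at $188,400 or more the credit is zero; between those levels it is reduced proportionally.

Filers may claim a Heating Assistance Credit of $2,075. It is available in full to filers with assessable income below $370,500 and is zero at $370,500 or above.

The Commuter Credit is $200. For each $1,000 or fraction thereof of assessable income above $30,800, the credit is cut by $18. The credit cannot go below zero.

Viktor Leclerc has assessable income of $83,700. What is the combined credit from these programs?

$10,250

Rural Housing Credit: 5% of the $35,500 excess over $48,200 is $1,775; credit = $4,950 − $1,775 = $3,175.
Student Loan Interest Credit: $83,700 is at or below the $156,400 threshold, so the full $5,000 applies.
Heating Assistance Credit: $83,700 is below the $370,500 cutoff, so the full $2,075 applies.
Commuter Credit: income exceeds $30,800 by $52,900 → 53 increments × $18 = $954 ≥ base, so the credit is $0.
Total: $3,175 + $5,000 + $2,075 + $0 = $10,250.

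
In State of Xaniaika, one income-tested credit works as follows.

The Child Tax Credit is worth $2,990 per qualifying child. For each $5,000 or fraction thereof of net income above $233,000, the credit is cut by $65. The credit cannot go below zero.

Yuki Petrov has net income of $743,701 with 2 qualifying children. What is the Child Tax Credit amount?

Child Tax Credit: base = 2 × $2,990 = $5,980. income exceeds $233,000 by $510,701 → 103 increments × $65 = $6,695 ≥ base, so the credit is $0.

$0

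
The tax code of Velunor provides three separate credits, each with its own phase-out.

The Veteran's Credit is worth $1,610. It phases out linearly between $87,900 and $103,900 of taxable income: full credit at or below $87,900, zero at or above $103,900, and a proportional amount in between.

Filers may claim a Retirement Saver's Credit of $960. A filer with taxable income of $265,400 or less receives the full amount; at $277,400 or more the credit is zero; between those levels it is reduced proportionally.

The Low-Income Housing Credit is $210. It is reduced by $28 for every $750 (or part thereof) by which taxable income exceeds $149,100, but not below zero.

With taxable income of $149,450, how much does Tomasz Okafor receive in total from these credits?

$1,142

Veteran's Credit: $149,450 is at or above $103,900, so the credit is $0.
Retirement Saver's Credit: $149,450 is at or below the $265,400 threshold, so the full $960 applies.
Low-Income Housing Credit: income exceeds $149,100 by $350, which is 1 full-or-partial $750 increment; reduction = 1 × $28 = $28, leaving $182.
Total: $0 + $960 + $182 = $1,142.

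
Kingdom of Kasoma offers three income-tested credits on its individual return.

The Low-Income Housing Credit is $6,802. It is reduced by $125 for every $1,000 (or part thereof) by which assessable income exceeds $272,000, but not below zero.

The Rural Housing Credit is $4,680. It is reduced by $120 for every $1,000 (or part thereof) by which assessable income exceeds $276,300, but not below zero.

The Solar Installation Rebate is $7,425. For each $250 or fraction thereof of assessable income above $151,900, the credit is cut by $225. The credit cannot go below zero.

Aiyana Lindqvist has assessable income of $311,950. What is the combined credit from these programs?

$2,162

Low-Income Housing Credit: income exceeds $272,000 by $39,950, which is 40 full-or-partial $1,000 increments; reduction = 40 × $125 = $5,000, leaving $1,802.
Rural Housing Credit: income exceeds $276,300 by $35,650, which is 36 full-or-partial $1,000 increments; reduction = 36 × $120 = $4,320, leaving $360.
Solar Installation Rebate: income exceeds $151,900 by $160,050 → 641 increments × $225 = $144,225 ≥ base, so the credit is $0.
Total: $1,802 + $360 + $0 = $2,162.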